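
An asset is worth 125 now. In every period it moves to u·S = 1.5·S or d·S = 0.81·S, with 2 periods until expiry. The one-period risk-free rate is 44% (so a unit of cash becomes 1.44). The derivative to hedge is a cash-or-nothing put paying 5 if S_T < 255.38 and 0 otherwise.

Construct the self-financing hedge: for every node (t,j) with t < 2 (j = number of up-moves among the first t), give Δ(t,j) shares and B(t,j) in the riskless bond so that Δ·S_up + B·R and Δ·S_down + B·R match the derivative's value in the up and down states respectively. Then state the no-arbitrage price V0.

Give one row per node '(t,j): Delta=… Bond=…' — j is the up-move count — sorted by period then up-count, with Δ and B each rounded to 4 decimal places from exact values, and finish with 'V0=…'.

(0,0): Delta=-0.0368 Bond=4.9957
(1,0): Delta=0.0000 Bond=3.4722
(1,1): Delta=-0.0386 Bond=7.5483
V0=0.4011

The replicating-portfolio and risk-neutral prices coincide; use p* = (1.44−0.81)/(1.5−0.81) = 0.9130 for the latter.
At expiry t=2: V(2,0)=5.0000, V(2,1)=5.0000, V(2,2)=0.0000
  t=1,j=0: stock 101.2500 → up 151.8750 (V=5.0000), down 82.0125 (V=5.0000). Price 3.4722; hedge Δ=0.0000, bond B=3.4722.
  t=1,j=1: stock 187.5000 → up 281.2500 (V=0.0000), down 151.8750 (V=5.0000). Price 0.3019; hedge Δ=-0.0386, bond B=7.5483.
  t=0,j=0: stock 125.0000 → up 187.5000 (V=0.3019), down 101.2500 (V=3.4722). Price 0.4011; hedge Δ=-0.0368, bond B=4.9957.
Each (Δ,B) replicates both successor values, so the strategy is self-financing and V0 is arbitrage-free.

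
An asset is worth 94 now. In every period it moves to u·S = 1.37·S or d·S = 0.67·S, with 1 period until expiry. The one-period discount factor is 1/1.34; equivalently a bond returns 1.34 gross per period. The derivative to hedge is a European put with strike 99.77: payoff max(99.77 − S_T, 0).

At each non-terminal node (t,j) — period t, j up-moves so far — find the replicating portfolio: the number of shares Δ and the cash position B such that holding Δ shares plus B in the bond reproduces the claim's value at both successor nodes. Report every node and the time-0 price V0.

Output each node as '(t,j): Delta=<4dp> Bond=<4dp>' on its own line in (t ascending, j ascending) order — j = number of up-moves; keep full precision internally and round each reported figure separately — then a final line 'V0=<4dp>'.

(0,0): Delta=-0.5591 Bond=53.7338
V0=1.1767

No-arbitrage ⇒ martingale measure with p* = (R−d)/(u−d) = 0.9571.
Terminal payoffs: V(1,0)=36.7900, V(1,1)=0.0000
(0,0): S=94.0000. Δ = (V_up−V_dn)/(S_up−S_dn) = (0.0000−36.7900)/(128.7800−62.9800) = -0.5591. V = [p*·0.0000 + (1−p*)·36.7900]/1.34 = 1.1767. B = V − Δ·S = 53.7338.
Self-financing check: at every node Δ·S+B equals the discounted successor values.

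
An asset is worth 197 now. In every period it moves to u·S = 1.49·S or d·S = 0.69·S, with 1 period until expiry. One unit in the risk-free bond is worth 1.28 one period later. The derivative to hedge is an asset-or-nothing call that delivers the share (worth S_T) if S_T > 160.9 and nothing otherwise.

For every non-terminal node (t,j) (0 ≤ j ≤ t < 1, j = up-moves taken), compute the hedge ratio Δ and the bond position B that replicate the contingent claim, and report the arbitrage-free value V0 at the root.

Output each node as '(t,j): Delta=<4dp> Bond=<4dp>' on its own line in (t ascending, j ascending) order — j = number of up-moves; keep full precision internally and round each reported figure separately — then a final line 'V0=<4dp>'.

(0,0): Delta=1.8625 Bond=-197.7888
V0=169.1237

The replicating-portfolio and risk-neutral prices coincide; use p* = (1.28−0.69)/(1.49−0.69) = 0.7375 for the latter.
Terminal values V(1,·): V(1,0)=0.0000, V(1,1)=293.5300
  t=0,j=0: stock 197.0000 → up 293.5300 (V=293.5300), down 135.9300 (V=0.0000). Price 169.1237; hedge Δ=1.8625, bond B=-197.7888.
The time-0 hedge costs 169.1237, which is the no-arbitrage price.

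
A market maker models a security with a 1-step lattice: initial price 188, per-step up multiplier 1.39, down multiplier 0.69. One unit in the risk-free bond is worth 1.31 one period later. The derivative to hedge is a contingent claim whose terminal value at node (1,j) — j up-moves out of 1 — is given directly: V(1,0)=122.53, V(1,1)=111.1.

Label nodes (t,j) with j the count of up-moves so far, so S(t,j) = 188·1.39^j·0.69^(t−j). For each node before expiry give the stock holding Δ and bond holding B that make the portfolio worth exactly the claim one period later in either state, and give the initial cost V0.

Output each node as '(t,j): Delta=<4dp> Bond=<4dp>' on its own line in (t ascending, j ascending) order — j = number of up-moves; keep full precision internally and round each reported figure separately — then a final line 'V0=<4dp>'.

No-arbitrage ⇒ martingale measure with p* = (R−d)/(u−d) = 0.8857.
At expiry t=1: V(1,0)=122.5300, V(1,1)=111.1000
(0,0): S=188.0000. Δ = (V_up−V_dn)/(S_up−S_dn) = (111.1000−122.5300)/(261.3200−129.7200) = -0.0869. V = [p*·111.1000 + (1−p*)·122.5300]/1.31 = 85.8063. B = V − Δ·S = 102.1349.
Each (Δ,B) replicates both successor values, so the strategy is self-financing and V0 is arbitrage-free.

(0,0): Delta=-0.0869 Bond=102.1349
V0=85.8063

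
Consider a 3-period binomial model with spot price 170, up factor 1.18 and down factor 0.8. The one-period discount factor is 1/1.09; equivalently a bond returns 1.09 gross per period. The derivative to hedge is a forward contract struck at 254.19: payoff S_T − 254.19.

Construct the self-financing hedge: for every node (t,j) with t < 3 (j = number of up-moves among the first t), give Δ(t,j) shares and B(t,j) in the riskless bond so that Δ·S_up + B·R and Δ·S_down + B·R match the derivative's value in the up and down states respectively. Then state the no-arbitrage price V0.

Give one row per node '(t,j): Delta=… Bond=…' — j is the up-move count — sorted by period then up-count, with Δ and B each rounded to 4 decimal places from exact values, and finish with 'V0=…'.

Since d<R<u, set p* = (R−d)/(u−d) = 0.7632; price each node as the discounted p*-expectation of its children.
Terminal payoffs: V(3,0)=-167.1500, V(3,1)=-125.8060, V(3,2)=-64.8236, V(3,3)=25.1254
(2,0): S=108.8000. Δ = (V_up−V_dn)/(S_up−S_dn) = (-125.8060−-167.1500)/(128.3840−87.0400) = 1.0000. V = [p*·-125.8060 + (1−p*)·-167.1500]/1.09 = -124.4018. B = V − Δ·S = -233.2018.
(2,1): S=160.4800. Δ = (V_up−V_dn)/(S_up−S_dn) = (-64.8236−-125.8060)/(189.3664−128.3840) = 1.0000. V = [p*·-64.8236 + (1−p*)·-125.8060]/1.09 = -72.7218. B = V − Δ·S = -233.2018.
(2,2): S=236.7080. Δ = (V_up−V_dn)/(S_up−S_dn) = (25.1254−-64.8236)/(279.3154−189.3664) = 1.0000. V = [p*·25.1254 + (1−p*)·-64.8236]/1.09 = 3.5062. B = V − Δ·S = -233.2018.
(1,0): S=136.0000. Δ = (V_up−V_dn)/(S_up−S_dn) = (-72.7218−-124.4018)/(160.4800−108.8000) = 1.0000. V = [p*·-72.7218 + (1−p*)·-124.4018]/1.09 = -77.9466. B = V − Δ·S = -213.9466.
(1,1): S=200.6000. Δ = (V_up−V_dn)/(S_up−S_dn) = (3.5062−-72.7218)/(236.7080−160.4800) = 1.0000. V = [p*·3.5062 + (1−p*)·-72.7218]/1.09 = -13.3466. B = V − Δ·S = -213.9466.
(0,0): S=170.0000. Δ = (V_up−V_dn)/(S_up−S_dn) = (-13.3466−-77.9466)/(200.6000−136.0000) = 1.0000. V = [p*·-13.3466 + (1−p*)·-77.9466]/1.09 = -26.2813. B = V − Δ·S = -196.2813.
The time-0 hedge costs -26.2813, which is the no-arbitrage price.

(0,0): Delta=1.0000 Bond=-196.2813
(1,0): Delta=1.0000 Bond=-213.9466
(1,1): Delta=1.0000 Bond=-213.9466
(2,0): Delta=1.0000 Bond=-233.2018
(2,1): Delta=1.0000 Bond=-233.2018
(2,2): Delta=1.0000 Bond=-233.2018
V0=-26.2813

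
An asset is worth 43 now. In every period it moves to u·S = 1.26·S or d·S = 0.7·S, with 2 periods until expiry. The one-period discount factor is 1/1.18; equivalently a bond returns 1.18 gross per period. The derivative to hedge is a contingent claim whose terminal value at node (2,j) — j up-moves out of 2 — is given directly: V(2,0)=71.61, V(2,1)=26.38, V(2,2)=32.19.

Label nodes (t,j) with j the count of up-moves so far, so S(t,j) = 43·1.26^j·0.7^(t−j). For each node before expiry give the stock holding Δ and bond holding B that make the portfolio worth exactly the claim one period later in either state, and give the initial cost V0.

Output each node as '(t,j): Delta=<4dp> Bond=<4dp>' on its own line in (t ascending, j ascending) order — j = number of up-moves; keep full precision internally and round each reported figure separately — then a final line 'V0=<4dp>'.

(0,0): Delta=-0.0521 Bond=24.9161
(1,0): Delta=-2.6833 Bond=108.5996
(1,1): Delta=0.1915 Bond=16.2013
V0=22.6743

Since d<R<u, set p* = (R−d)/(u−d) = 0.8571; price each node as the discounted p*-expectation of its children.
Terminal payoffs: V(2,0)=71.6100, V(2,1)=26.3800, V(2,2)=32.1900
(1,0): S=30.1000. Δ = (V_up−V_dn)/(S_up−S_dn) = (26.3800−71.6100)/(37.9260−21.0700) = -2.6833. V = [p*·26.3800 + (1−p*)·71.6100]/1.18 = 27.8317. B = V − Δ·S = 108.5996.
(1,1): S=54.1800. Δ = (V_up−V_dn)/(S_up−S_dn) = (32.1900−26.3800)/(68.2668−37.9260) = 0.1915. V = [p*·32.1900 + (1−p*)·26.3800]/1.18 = 26.5763. B = V − Δ·S = 16.2013.
(0,0): S=43.0000. Δ = (V_up−V_dn)/(S_up−S_dn) = (26.5763−27.8317)/(54.1800−30.1000) = -0.0521. V = [p*·26.5763 + (1−p*)·27.8317]/1.18 = 22.6743. B = V − Δ·S = 24.9161.
Self-financing check: at every node Δ·S+B equals the discounted successor values.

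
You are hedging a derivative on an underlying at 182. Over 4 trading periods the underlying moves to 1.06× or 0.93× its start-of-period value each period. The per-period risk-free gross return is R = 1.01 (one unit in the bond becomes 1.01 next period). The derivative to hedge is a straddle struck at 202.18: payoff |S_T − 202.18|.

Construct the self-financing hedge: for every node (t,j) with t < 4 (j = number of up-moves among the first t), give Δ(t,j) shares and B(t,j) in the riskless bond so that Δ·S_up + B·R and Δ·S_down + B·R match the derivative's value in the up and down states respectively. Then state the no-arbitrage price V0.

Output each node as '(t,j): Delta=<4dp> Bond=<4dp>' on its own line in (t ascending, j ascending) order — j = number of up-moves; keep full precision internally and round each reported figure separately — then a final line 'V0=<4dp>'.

(0,0): Delta=-0.4725 Bond=105.8837
(1,0): Delta=-1.0000 Bond=196.2339
(1,1): Delta=-0.1832 Bond=51.1353
(2,0): Delta=-1.0000 Bond=198.1963
(2,1): Delta=-1.0000 Bond=198.1963
(2,2): Delta=0.2647 Bond=-39.9468
(3,0): Delta=-1.0000 Bond=200.1782
(3,1): Delta=-1.0000 Bond=200.1782
(3,2): Delta=-1.0000 Bond=200.1782
(3,3): Delta=0.9582 Bond=-190.6740
V0=19.8959

Under the risk-neutral measure, an up-move has probability p* = (R−d)/(u−d) = 0.6154 and values discount at R = 1.01.
Terminal values V(4,·): V(4,0)=66.0345, V(4,1)=47.0034, V(4,2)=25.3121, V(4,3)=0.5886, V(4,4)=27.5908
Node (3,0) S=146.3930: V=(p*·47.0034+(1−p*)·66.0345)/1.01=53.7852; Δ=(47.0034−66.0345)/(155.1766−136.1455)=-1.0000; B=V−Δ·S=200.1782
Node (3,1) S=166.8565: V=(p*·25.3121+(1−p*)·47.0034)/1.01=33.3217; Δ=(25.3121−47.0034)/(176.8679−155.1766)=-1.0000; B=V−Δ·S=200.1782
Node (3,2) S=190.1805: V=(p*·0.5886+(1−p*)·25.3121)/1.01=9.9977; Δ=(0.5886−25.3121)/(201.5914−176.8679)=-1.0000; B=V−Δ·S=200.1782
Node (3,3) S=216.7649: V=(p*·27.5908+(1−p*)·0.5886)/1.01=17.0350; Δ=(27.5908−0.5886)/(229.7708−201.5914)=0.9582; B=V−Δ·S=-190.6740
Node (2,0) S=157.4118: V=(p*·33.3217+(1−p*)·53.7852)/1.01=40.7845; Δ=(33.3217−53.7852)/(166.8565−146.3930)=-1.0000; B=V−Δ·S=198.1963
Node (2,1) S=179.4156: V=(p*·9.9977+(1−p*)·33.3217)/1.01=18.7807; Δ=(9.9977−33.3217)/(190.1805−166.8565)=-1.0000; B=V−Δ·S=198.1963
Node (2,2) S=204.4952: V=(p*·17.0350+(1−p*)·9.9977)/1.01=14.1865; Δ=(17.0350−9.9977)/(216.7649−190.1805)=0.2647; B=V−Δ·S=-39.9468
Node (1,0) S=169.2600: V=(p*·18.7807+(1−p*)·40.7845)/1.01=26.9739; Δ=(18.7807−40.7845)/(179.4156−157.4118)=-1.0000; B=V−Δ·S=196.2339
Node (1,1) S=192.9200: V=(p*·14.1865+(1−p*)·18.7807)/1.01=15.7955; Δ=(14.1865−18.7807)/(204.4952−179.4156)=-0.1832; B=V−Δ·S=51.1353
Node (0,0) S=182.0000: V=(p*·15.7955+(1−p*)·26.9739)/1.01=19.8959; Δ=(15.7955−26.9739)/(192.9200−169.2600)=-0.4725; B=V−Δ·S=105.8837
Root portfolio cost Δ·182+B reproduces V0=19.8959.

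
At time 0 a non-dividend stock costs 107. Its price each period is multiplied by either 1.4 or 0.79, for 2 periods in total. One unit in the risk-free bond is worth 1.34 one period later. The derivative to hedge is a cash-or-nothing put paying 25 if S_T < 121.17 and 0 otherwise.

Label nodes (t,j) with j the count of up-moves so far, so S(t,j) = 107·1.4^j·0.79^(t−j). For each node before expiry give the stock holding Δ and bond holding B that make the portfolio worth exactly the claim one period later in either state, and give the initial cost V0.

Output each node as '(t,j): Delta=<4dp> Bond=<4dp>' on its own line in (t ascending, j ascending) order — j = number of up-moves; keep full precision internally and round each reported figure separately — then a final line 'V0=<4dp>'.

Risk-neutral probability p* = (R−d)/(u−d) = (1.34−0.79)/(1.4−0.79) = 0.9016.
At expiry t=2: V(2,0)=25.0000, V(2,1)=25.0000, V(2,2)=0.0000
Node (1,0) S=84.5300: V=(p*·25.0000+(1−p*)·25.0000)/1.34=18.6567; Δ=(25.0000−25.0000)/(118.3420−66.7787)=0.0000; B=V−Δ·S=18.6567
Node (1,1) S=149.8000: V=(p*·0.0000+(1−p*)·25.0000)/1.34=1.8351; Δ=(0.0000−25.0000)/(209.7200−118.3420)=-0.2736; B=V−Δ·S=42.8187
Node (0,0) S=107.0000: V=(p*·1.8351+(1−p*)·18.6567)/1.34=2.6042; Δ=(1.8351−18.6567)/(149.8000−84.5300)=-0.2577; B=V−Δ·S=30.1807
The time-0 hedge costs 2.6042, which is the no-arbitrage price.

(0,0): Delta=-0.2577 Bond=30.1807
(1,0): Delta=0.0000 Bond=18.6567
(1,1): Delta=-0.2736 Bond=42.8187
V0=2.6042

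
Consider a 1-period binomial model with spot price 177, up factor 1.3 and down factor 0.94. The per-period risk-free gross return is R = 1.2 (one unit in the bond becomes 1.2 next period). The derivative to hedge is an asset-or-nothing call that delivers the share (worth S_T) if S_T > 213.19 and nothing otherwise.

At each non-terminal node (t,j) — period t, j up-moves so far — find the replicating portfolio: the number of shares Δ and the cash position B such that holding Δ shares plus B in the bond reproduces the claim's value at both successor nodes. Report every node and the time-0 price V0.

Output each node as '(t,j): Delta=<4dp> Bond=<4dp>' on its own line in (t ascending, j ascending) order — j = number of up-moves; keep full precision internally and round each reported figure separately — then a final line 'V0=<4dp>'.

(0,0): Delta=3.6111 Bond=-500.6806
V0=138.4861

No-arbitrage ⇒ martingale measure with p* = (R−d)/(u−d) = 0.7222.
Terminal payoffs: V(1,0)=0.0000, V(1,1)=230.1000
(0,0): S=177.0000. Δ = (V_up−V_dn)/(S_up−S_dn) = (230.1000−0.0000)/(230.1000−166.3800) = 3.6111. V = [p*·230.1000 + (1−p*)·0.0000]/1.2 = 138.4861. B = V − Δ·S = -500.6806.
The time-0 hedge costs 138.4861, which is the no-arbitrage price.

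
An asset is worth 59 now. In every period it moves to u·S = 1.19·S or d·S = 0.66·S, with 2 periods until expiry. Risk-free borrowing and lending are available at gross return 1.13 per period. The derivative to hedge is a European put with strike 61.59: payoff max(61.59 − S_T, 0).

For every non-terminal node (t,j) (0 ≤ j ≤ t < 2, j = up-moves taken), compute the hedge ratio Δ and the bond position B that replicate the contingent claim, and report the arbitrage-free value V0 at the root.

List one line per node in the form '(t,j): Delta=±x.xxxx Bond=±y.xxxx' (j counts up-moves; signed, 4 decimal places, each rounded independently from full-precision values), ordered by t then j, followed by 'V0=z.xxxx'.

Under the risk-neutral measure, an up-move has probability p* = (R−d)/(u−d) = 0.8868 and values discount at R = 1.13.
Terminal values V(2,·): V(2,0)=35.8896, V(2,1)=15.2514, V(2,2)=0.0000
  t=1,j=0: stock 38.9400 → up 46.3386 (V=15.2514), down 25.7004 (V=35.8896). Price 15.5644; hedge Δ=-1.0000, bond B=54.5044.
  t=1,j=1: stock 70.2100 → up 83.5499 (V=0.0000), down 46.3386 (V=15.2514). Price 1.5279; hedge Δ=-0.4099, bond B=30.3042.
  t=0,j=0: stock 59.0000 → up 70.2100 (V=1.5279), down 38.9400 (V=15.5644). Price 2.7584; hedge Δ=-0.4489, bond B=29.2423.
Root portfolio cost Δ·59+B reproduces V0=2.7584.

(0,0): Delta=-0.4489 Bond=29.2423
(1,0): Delta=-1.0000 Bond=54.5044
(1,1): Delta=-0.4099 Bond=30.3042
V0=2.7584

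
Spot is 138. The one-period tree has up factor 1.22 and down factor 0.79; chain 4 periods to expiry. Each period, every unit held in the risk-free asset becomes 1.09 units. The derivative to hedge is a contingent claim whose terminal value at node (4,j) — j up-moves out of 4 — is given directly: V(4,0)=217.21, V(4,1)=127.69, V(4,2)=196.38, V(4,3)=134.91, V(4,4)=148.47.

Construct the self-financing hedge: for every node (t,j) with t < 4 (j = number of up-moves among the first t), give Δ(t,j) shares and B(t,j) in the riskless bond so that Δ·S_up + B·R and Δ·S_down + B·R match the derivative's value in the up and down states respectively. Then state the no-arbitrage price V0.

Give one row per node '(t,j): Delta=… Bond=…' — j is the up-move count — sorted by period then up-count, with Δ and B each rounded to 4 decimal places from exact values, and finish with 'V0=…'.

(0,0): Delta=-0.1544 Bond=130.8740
(1,0): Delta=-0.1638 Bond=143.6826
(1,1): Delta=-0.1518 Bond=142.2063
(2,0): Delta=0.5167 Bond=97.9982
(2,1): Delta=-0.3548 Bond=182.0142
(2,2): Delta=-0.0948 Bond=143.3008
(3,0): Delta=-3.0598 Bond=350.1624
(3,1): Delta=1.5203 Bond=1.3689
(3,2): Delta=-0.8810 Bond=283.7736
(3,3): Delta=0.1258 Bond=100.9151
V0=109.5665

The replicating-portfolio and risk-neutral prices coincide; use p* = (1.09−0.79)/(1.22−0.79) = 0.6977 for the latter.
Payoff layer (t=4): V(4,0)=217.2100, V(4,1)=127.6900, V(4,2)=196.3800, V(4,3)=134.9100, V(4,4)=148.4700
(3,0): S=68.0394. Δ = (V_up−V_dn)/(S_up−S_dn) = (127.6900−217.2100)/(83.0080−53.7511) = -3.0598. V = [p*·127.6900 + (1−p*)·217.2100]/1.09 = 141.9763. B = V − Δ·S = 350.1624.
(3,1): S=105.0735. Δ = (V_up−V_dn)/(S_up−S_dn) = (196.3800−127.6900)/(128.1896−83.0080) = 1.5203. V = [p*·196.3800 + (1−p*)·127.6900]/1.09 = 161.1131. B = V − Δ·S = 1.3689.
(3,2): S=162.2654. Δ = (V_up−V_dn)/(S_up−S_dn) = (134.9100−196.3800)/(197.9637−128.1896) = -0.8810. V = [p*·134.9100 + (1−p*)·196.3800]/1.09 = 140.8201. B = V − Δ·S = 283.7736.
(3,3): S=250.5870. Δ = (V_up−V_dn)/(S_up−S_dn) = (148.4700−134.9100)/(305.7162−197.9637) = 0.1258. V = [p*·148.4700 + (1−p*)·134.9100]/1.09 = 132.4500. B = V − Δ·S = 100.9151.
(2,0): S=86.1258. Δ = (V_up−V_dn)/(S_up−S_dn) = (161.1131−141.9763)/(105.0735−68.0394) = 0.5167. V = [p*·161.1131 + (1−p*)·141.9763]/1.09 = 142.5023. B = V − Δ·S = 97.9982.
(2,1): S=133.0044. Δ = (V_up−V_dn)/(S_up−S_dn) = (140.8201−161.1131)/(162.2654−105.0735) = -0.3548. V = [p*·140.8201 + (1−p*)·161.1131]/1.09 = 134.8213. B = V − Δ·S = 182.0142.
(2,2): S=205.3992. Δ = (V_up−V_dn)/(S_up−S_dn) = (132.4500−140.8201)/(250.5870−162.2654) = -0.0948. V = [p*·132.4500 + (1−p*)·140.8201]/1.09 = 123.8353. B = V − Δ·S = 143.3008.
(1,0): S=109.0200. Δ = (V_up−V_dn)/(S_up−S_dn) = (134.8213−142.5023)/(133.0044−86.1258) = -0.1638. V = [p*·134.8213 + (1−p*)·142.5023]/1.09 = 125.8197. B = V − Δ·S = 143.6826.
(1,1): S=168.3600. Δ = (V_up−V_dn)/(S_up−S_dn) = (123.8353−134.8213)/(205.3992−133.0044) = -0.1518. V = [p*·123.8353 + (1−p*)·134.8213]/1.09 = 116.6575. B = V − Δ·S = 142.2063.
(0,0): S=138.0000. Δ = (V_up−V_dn)/(S_up−S_dn) = (116.6575−125.8197)/(168.3600−109.0200) = -0.1544. V = [p*·116.6575 + (1−p*)·125.8197]/1.09 = 109.5665. B = V − Δ·S = 130.8740.
The time-0 hedge costs 109.5665, which is the no-arbitrage price.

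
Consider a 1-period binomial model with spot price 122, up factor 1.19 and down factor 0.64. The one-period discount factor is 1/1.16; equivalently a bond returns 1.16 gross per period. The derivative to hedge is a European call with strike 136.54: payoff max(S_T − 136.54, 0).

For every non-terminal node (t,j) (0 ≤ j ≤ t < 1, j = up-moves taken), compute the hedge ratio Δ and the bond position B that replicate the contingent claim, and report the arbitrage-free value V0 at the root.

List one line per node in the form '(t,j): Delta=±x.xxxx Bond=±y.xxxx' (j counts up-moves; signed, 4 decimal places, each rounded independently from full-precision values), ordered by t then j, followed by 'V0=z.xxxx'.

(0,0): Delta=0.1288 Bond=-8.6671
V0=7.0420

No-arbitrage ⇒ martingale measure with p* = (R−d)/(u−d) = 0.9455.
Payoff layer (t=1): V(1,0)=0.0000, V(1,1)=8.6400
  t=0,j=0: stock 122.0000 → up 145.1800 (V=8.6400), down 78.0800 (V=0.0000). Price 7.0420; hedge Δ=0.1288, bond B=-8.6671.
Self-financing check: at every node Δ·S+B equals the discounted successor values.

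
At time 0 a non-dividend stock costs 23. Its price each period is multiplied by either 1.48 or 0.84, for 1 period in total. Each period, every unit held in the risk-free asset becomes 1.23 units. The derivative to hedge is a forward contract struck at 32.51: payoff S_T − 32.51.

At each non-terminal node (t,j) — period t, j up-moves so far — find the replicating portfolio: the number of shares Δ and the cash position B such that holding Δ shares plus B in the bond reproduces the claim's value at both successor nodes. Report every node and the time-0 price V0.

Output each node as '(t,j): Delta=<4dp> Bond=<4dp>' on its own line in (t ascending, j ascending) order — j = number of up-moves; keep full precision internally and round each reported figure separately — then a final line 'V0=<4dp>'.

(0,0): Delta=1.0000 Bond=-26.4309
V0=-3.4309

Risk-neutral probability p* = (R−d)/(u−d) = (1.23−0.84)/(1.48−0.84) = 0.6094.
Terminal values V(1,·): V(1,0)=-13.1900, V(1,1)=1.5300
(0,0): S=23.0000. Δ = (V_up−V_dn)/(S_up−S_dn) = (1.5300−-13.1900)/(34.0400−19.3200) = 1.0000. V = [p*·1.5300 + (1−p*)·-13.1900]/1.23 = -3.4309. B = V − Δ·S = -26.4309.
Self-financing check: at every node Δ·S+B equals the discounted successor values.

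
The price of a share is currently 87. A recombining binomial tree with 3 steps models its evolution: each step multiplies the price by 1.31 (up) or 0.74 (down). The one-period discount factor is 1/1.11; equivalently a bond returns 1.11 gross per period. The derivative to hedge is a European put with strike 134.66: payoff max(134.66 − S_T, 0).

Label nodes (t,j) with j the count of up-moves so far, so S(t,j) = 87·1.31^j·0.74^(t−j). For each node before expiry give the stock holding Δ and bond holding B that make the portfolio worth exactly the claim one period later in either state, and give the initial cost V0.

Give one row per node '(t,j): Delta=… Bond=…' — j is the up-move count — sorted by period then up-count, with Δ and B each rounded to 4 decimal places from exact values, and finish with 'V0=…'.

Risk-neutral probability p* = (R−d)/(u−d) = (1.11−0.74)/(1.31−0.74) = 0.6491.
At expiry t=3: V(3,0)=99.4055, V(3,1)=72.2500, V(3,2)=24.1775, V(3,3)=0.0000
Node (2,0) S=47.6412: V=(p*·72.2500+(1−p*)·99.4055)/1.11=73.6741; Δ=(72.2500−99.4055)/(62.4100−35.2545)=-1.0000; B=V−Δ·S=121.3153
Node (2,1) S=84.3378: V=(p*·24.1775+(1−p*)·72.2500)/1.11=36.9775; Δ=(24.1775−72.2500)/(110.4825−62.4100)=-1.0000; B=V−Δ·S=121.3153
Node (2,2) S=149.3007: V=(p*·0.0000+(1−p*)·24.1775)/1.11=7.6426; Δ=(0.0000−24.1775)/(195.5839−110.4825)=-0.2841; B=V−Δ·S=50.0593
Node (1,0) S=64.3800: V=(p*·36.9775+(1−p*)·73.6741)/1.11=44.9131; Δ=(36.9775−73.6741)/(84.3378−47.6412)=-1.0000; B=V−Δ·S=109.2931
Node (1,1) S=113.9700: V=(p*·7.6426+(1−p*)·36.9775)/1.11=16.1582; Δ=(7.6426−36.9775)/(149.3007−84.3378)=-0.4516; B=V−Δ·S=67.6229
Node (0,0) S=87.0000: V=(p*·16.1582+(1−p*)·44.9131)/1.11=23.6465; Δ=(16.1582−44.9131)/(113.9700−64.3800)=-0.5799; B=V−Δ·S=74.0937
Check: Δ(0,0)·S0 + B(0,0) = 23.6465 = V0.

(0,0): Delta=-0.5799 Bond=74.0937
(1,0): Delta=-1.0000 Bond=109.2931
(1,1): Delta=-0.4516 Bond=67.6229
(2,0): Delta=-1.0000 Bond=121.3153
(2,1): Delta=-1.0000 Bond=121.3153
(2,2): Delta=-0.2841 Bond=50.0593
V0=23.6465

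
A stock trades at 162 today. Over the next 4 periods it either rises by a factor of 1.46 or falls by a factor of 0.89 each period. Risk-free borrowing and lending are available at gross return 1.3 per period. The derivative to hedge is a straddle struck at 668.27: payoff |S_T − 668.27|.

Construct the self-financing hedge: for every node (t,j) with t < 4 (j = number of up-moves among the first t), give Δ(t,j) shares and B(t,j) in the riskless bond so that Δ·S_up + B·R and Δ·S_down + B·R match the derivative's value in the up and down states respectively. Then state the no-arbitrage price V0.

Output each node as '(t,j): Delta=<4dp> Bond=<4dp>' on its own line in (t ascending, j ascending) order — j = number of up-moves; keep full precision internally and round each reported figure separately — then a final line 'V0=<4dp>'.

Since d<R<u, set p* = (R−d)/(u−d) = 0.7193; price each node as the discounted p*-expectation of its children.
Terminal payoffs: V(4,0)=566.6276, V(4,1)=501.5307, V(4,2)=394.7427, V(4,3)=219.5622, V(4,4)=67.8124
(3,0): S=114.2050. Δ = (V_up−V_dn)/(S_up−S_dn) = (501.5307−566.6276)/(166.7393−101.6424) = -1.0000. V = [p*·501.5307 + (1−p*)·566.6276]/1.3 = 399.8489. B = V − Δ·S = 514.0538.
(3,1): S=187.3475. Δ = (V_up−V_dn)/(S_up−S_dn) = (394.7427−501.5307)/(273.5273−166.7393) = -1.0000. V = [p*·394.7427 + (1−p*)·501.5307]/1.3 = 326.7064. B = V − Δ·S = 514.0538.
(3,2): S=307.3341. Δ = (V_up−V_dn)/(S_up−S_dn) = (219.5622−394.7427)/(448.7078−273.5273) = -1.0000. V = [p*·219.5622 + (1−p*)·394.7427]/1.3 = 206.7198. B = V − Δ·S = 514.0538.
(3,3): S=504.1660. Δ = (V_up−V_dn)/(S_up−S_dn) = (67.8124−219.5622)/(736.0824−448.7078) = -0.5281. V = [p*·67.8124 + (1−p*)·219.5622]/1.3 = 84.9299. B = V − Δ·S = 351.1576.
(2,0): S=128.3202. Δ = (V_up−V_dn)/(S_up−S_dn) = (326.7064−399.8489)/(187.3475−114.2050) = -1.0000. V = [p*·326.7064 + (1−p*)·399.8489]/1.3 = 267.1058. B = V − Δ·S = 395.4260.
(2,1): S=210.5028. Δ = (V_up−V_dn)/(S_up−S_dn) = (206.7198−326.7064)/(307.3341−187.3475) = -1.0000. V = [p*·206.7198 + (1−p*)·326.7064]/1.3 = 184.9232. B = V − Δ·S = 395.4260.
(2,2): S=345.3192. Δ = (V_up−V_dn)/(S_up−S_dn) = (84.9299−206.7198)/(504.1660−307.3341) = -0.6188. V = [p*·84.9299 + (1−p*)·206.7198]/1.3 = 91.6281. B = V − Δ·S = 305.2945.
(1,0): S=144.1800. Δ = (V_up−V_dn)/(S_up−S_dn) = (184.9232−267.1058)/(210.5028−128.3202) = -1.0000. V = [p*·184.9232 + (1−p*)·267.1058]/1.3 = 159.9939. B = V − Δ·S = 304.1739.
(1,1): S=236.5200. Δ = (V_up−V_dn)/(S_up−S_dn) = (91.6281−184.9232)/(345.3192−210.5028) = -0.6920. V = [p*·91.6281 + (1−p*)·184.9232]/1.3 = 90.6278. B = V − Δ·S = 254.3035.
(0,0): S=162.0000. Δ = (V_up−V_dn)/(S_up−S_dn) = (90.6278−159.9939)/(236.5200−144.1800) = -0.7512. V = [p*·90.6278 + (1−p*)·159.9939]/1.3 = 84.6915. B = V − Δ·S = 206.3863.
Each (Δ,B) replicates both successor values, so the strategy is self-financing and V0 is arbitrage-free.

(0,0): Delta=-0.7512 Bond=206.3863
(1,0): Delta=-1.0000 Bond=304.1739
(1,1): Delta=-0.6920 Bond=254.3035
(2,0): Delta=-1.0000 Bond=395.4260
(2,1): Delta=-1.0000 Bond=395.4260
(2,2): Delta=-0.6188 Bond=305.2945
(3,0): Delta=-1.0000 Bond=514.0538
(3,1): Delta=-1.0000 Bond=514.0538
(3,2): Delta=-1.0000 Bond=514.0538
(3,3): Delta=-0.5281 Bond=351.1576
V0=84.6915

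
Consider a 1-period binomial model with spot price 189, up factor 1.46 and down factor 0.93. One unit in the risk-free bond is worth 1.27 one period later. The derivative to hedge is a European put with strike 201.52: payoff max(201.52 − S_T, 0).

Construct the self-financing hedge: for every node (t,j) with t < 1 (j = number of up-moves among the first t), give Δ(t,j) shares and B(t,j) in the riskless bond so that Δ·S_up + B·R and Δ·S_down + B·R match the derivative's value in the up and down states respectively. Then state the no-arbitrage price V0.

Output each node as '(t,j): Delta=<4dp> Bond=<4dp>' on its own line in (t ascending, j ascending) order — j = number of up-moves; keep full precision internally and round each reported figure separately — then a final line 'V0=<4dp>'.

Since d<R<u, set p* = (R−d)/(u−d) = 0.6415; price each node as the discounted p*-expectation of its children.
At expiry t=1: V(1,0)=25.7500, V(1,1)=0.0000
(0,0): S=189.0000. Δ = (V_up−V_dn)/(S_up−S_dn) = (0.0000−25.7500)/(275.9400−175.7700) = -0.2571. V = [p*·0.0000 + (1−p*)·25.7500]/1.27 = 7.2686. B = V − Δ·S = 55.8535.
Check: Δ(0,0)·S0 + B(0,0) = 7.2686 = V0.

(0,0): Delta=-0.2571 Bond=55.8535
V0=7.2686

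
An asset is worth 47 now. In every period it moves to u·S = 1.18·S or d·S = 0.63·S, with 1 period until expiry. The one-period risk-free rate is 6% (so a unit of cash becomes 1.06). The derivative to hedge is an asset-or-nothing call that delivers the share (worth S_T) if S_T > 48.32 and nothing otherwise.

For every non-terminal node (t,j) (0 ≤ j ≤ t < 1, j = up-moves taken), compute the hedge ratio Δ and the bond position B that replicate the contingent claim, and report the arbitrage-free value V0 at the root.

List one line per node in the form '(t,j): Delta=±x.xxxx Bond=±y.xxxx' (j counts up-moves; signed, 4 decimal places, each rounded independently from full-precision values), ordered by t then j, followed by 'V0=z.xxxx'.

Since d<R<u, set p* = (R−d)/(u−d) = 0.7818; price each node as the discounted p*-expectation of its children.
Payoff layer (t=1): V(1,0)=0.0000, V(1,1)=55.4600
(0,0): S=47.0000. Δ = (V_up−V_dn)/(S_up−S_dn) = (55.4600−0.0000)/(55.4600−29.6100) = 2.1455. V = [p*·55.4600 + (1−p*)·0.0000]/1.06 = 40.9053. B = V − Δ·S = -59.9310.
The time-0 hedge costs 40.9053, which is the no-arbitrage price.

(0,0): Delta=2.1455 Bond=-59.9310
V0=40.9053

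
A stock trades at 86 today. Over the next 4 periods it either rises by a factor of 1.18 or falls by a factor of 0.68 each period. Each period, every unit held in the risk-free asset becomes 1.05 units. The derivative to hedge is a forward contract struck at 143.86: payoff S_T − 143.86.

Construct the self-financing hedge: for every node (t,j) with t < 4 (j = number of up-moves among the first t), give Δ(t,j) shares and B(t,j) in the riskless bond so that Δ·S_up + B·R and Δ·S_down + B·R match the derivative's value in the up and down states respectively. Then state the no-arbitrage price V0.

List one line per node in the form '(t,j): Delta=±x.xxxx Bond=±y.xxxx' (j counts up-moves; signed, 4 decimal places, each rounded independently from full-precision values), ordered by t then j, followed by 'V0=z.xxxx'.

(0,0): Delta=1.0000 Bond=-118.3540
(1,0): Delta=1.0000 Bond=-124.2717
(1,1): Delta=1.0000 Bond=-124.2717
(2,0): Delta=1.0000 Bond=-130.4853
(2,1): Delta=1.0000 Bond=-130.4853
(2,2): Delta=1.0000 Bond=-130.4853
(3,0): Delta=1.0000 Bond=-137.0095
(3,1): Delta=1.0000 Bond=-137.0095
(3,2): Delta=1.0000 Bond=-137.0095
(3,3): Delta=1.0000 Bond=-137.0095
V0=-32.3540

The replicating-portfolio and risk-neutral prices coincide; use p* = (1.05−0.68)/(1.18−0.68) = 0.7400 for the latter.
Terminal values V(4,·): V(4,0)=-125.4720, V(4,1)=-111.9514, V(4,2)=-88.4893, V(4,3)=-47.7755, V(4,4)=22.8749
(3,0): S=27.0412. Δ = (V_up−V_dn)/(S_up−S_dn) = (-111.9514−-125.4720)/(31.9086−18.3880) = 1.0000. V = [p*·-111.9514 + (1−p*)·-125.4720]/1.05 = -109.9684. B = V − Δ·S = -137.0095.
(3,1): S=46.9244. Δ = (V_up−V_dn)/(S_up−S_dn) = (-88.4893−-111.9514)/(55.3707−31.9086) = 1.0000. V = [p*·-88.4893 + (1−p*)·-111.9514]/1.05 = -90.0852. B = V − Δ·S = -137.0095.
(3,2): S=81.4276. Δ = (V_up−V_dn)/(S_up−S_dn) = (-47.7755−-88.4893)/(96.0845−55.3707) = 1.0000. V = [p*·-47.7755 + (1−p*)·-88.4893]/1.05 = -55.5820. B = V − Δ·S = -137.0095.
(3,3): S=141.3008. Δ = (V_up−V_dn)/(S_up−S_dn) = (22.8749−-47.7755)/(166.7349−96.0845) = 1.0000. V = [p*·22.8749 + (1−p*)·-47.7755]/1.05 = 4.2912. B = V − Δ·S = -137.0095.
(2,0): S=39.7664. Δ = (V_up−V_dn)/(S_up−S_dn) = (-90.0852−-109.9684)/(46.9244−27.0412) = 1.0000. V = [p*·-90.0852 + (1−p*)·-109.9684]/1.05 = -90.7189. B = V − Δ·S = -130.4853.
(2,1): S=69.0064. Δ = (V_up−V_dn)/(S_up−S_dn) = (-55.5820−-90.0852)/(81.4276−46.9244) = 1.0000. V = [p*·-55.5820 + (1−p*)·-90.0852]/1.05 = -61.4789. B = V − Δ·S = -130.4853.
(2,2): S=119.7464. Δ = (V_up−V_dn)/(S_up−S_dn) = (4.2912−-55.5820)/(141.3008−81.4276) = 1.0000. V = [p*·4.2912 + (1−p*)·-55.5820]/1.05 = -10.7389. B = V − Δ·S = -130.4853.
(1,0): S=58.4800. Δ = (V_up−V_dn)/(S_up−S_dn) = (-61.4789−-90.7189)/(69.0064−39.7664) = 1.0000. V = [p*·-61.4789 + (1−p*)·-90.7189]/1.05 = -65.7917. B = V − Δ·S = -124.2717.
(1,1): S=101.4800. Δ = (V_up−V_dn)/(S_up−S_dn) = (-10.7389−-61.4789)/(119.7464−69.0064) = 1.0000. V = [p*·-10.7389 + (1−p*)·-61.4789]/1.05 = -22.7917. B = V − Δ·S = -124.2717.
(0,0): S=86.0000. Δ = (V_up−V_dn)/(S_up−S_dn) = (-22.7917−-65.7917)/(101.4800−58.4800) = 1.0000. V = [p*·-22.7917 + (1−p*)·-65.7917]/1.05 = -32.3540. B = V − Δ·S = -118.3540.
Each (Δ,B) replicates both successor values, so the strategy is self-financing and V0 is arbitrage-free.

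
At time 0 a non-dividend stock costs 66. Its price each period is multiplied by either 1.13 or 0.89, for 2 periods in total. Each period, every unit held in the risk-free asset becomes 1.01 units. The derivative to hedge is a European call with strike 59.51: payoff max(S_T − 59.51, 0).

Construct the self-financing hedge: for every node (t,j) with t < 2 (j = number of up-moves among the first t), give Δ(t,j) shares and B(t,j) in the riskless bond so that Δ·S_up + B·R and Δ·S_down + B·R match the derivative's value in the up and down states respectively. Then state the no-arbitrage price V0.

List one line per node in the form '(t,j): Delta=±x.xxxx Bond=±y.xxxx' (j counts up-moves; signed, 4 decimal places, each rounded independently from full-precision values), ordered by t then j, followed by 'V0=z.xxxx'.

Since d<R<u, set p* = (R−d)/(u−d) = 0.5000; price each node as the discounted p*-expectation of its children.
Payoff layer (t=2): V(2,0)=0.0000, V(2,1)=6.8662, V(2,2)=24.7654
Node (1,0) S=58.7400: V=(p*·6.8662+(1−p*)·0.0000)/1.01=3.3991; Δ=(6.8662−0.0000)/(66.3762−52.2786)=0.4870; B=V−Δ·S=-25.2101
Node (1,1) S=74.5800: V=(p*·24.7654+(1−p*)·6.8662)/1.01=15.6592; Δ=(24.7654−6.8662)/(84.2754−66.3762)=1.0000; B=V−Δ·S=-58.9208
Node (0,0) S=66.0000: V=(p*·15.6592+(1−p*)·3.3991)/1.01=9.4348; Δ=(15.6592−3.3991)/(74.5800−58.7400)=0.7740; B=V−Δ·S=-41.6489
Root portfolio cost Δ·66+B reproduces V0=9.4348.

(0,0): Delta=0.7740 Bond=-41.6489
(1,0): Delta=0.4870 Bond=-25.2101
(1,1): Delta=1.0000 Bond=-58.9208
V0=9.4348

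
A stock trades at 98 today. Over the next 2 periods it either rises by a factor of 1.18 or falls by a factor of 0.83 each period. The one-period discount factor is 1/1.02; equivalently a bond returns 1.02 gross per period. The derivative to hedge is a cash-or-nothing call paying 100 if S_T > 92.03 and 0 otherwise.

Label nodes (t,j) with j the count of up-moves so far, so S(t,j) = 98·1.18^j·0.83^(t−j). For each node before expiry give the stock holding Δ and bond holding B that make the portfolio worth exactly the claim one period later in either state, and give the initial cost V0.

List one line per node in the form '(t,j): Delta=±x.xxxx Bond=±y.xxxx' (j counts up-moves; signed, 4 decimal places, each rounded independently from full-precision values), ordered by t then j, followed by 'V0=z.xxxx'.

(0,0): Delta=1.3066 Bond=-52.0208
(1,0): Delta=3.5126 Bond=-232.4930
(1,1): Delta=0.0000 Bond=98.0392
V0=76.0304

Since d<R<u, set p* = (R−d)/(u−d) = 0.5429; price each node as the discounted p*-expectation of its children.
Terminal payoffs: V(2,0)=0.0000, V(2,1)=100.0000, V(2,2)=100.0000
(1,0): S=81.3400. Δ = (V_up−V_dn)/(S_up−S_dn) = (100.0000−0.0000)/(95.9812−67.5122) = 3.5126. V = [p*·100.0000 + (1−p*)·0.0000]/1.02 = 53.2213. B = V − Δ·S = -232.4930.
(1,1): S=115.6400. Δ = (V_up−V_dn)/(S_up−S_dn) = (100.0000−100.0000)/(136.4552−95.9812) = 0.0000. V = [p*·100.0000 + (1−p*)·100.0000]/1.02 = 98.0392. B = V − Δ·S = 98.0392.
(0,0): S=98.0000. Δ = (V_up−V_dn)/(S_up−S_dn) = (98.0392−53.2213)/(115.6400−81.3400) = 1.3066. V = [p*·98.0392 + (1−p*)·53.2213]/1.02 = 76.0304. B = V − Δ·S = -52.0208.
Check: Δ(0,0)·S0 + B(0,0) = 76.0304 = V0.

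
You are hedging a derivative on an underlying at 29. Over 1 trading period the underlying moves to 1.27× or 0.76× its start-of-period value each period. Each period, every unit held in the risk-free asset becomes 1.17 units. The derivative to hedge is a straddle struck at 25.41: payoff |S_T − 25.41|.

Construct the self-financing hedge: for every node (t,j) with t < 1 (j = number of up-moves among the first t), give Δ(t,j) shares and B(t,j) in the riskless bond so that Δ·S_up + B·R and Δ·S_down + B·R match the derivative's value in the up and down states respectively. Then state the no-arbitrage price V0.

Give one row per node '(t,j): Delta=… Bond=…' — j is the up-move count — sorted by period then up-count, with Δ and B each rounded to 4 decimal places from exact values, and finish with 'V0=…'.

No-arbitrage ⇒ martingale measure with p* = (R−d)/(u−d) = 0.8039.
Terminal values V(1,·): V(1,0)=3.3700, V(1,1)=11.4200
(0,0): S=29.0000. Δ = (V_up−V_dn)/(S_up−S_dn) = (11.4200−3.3700)/(36.8300−22.0400) = 0.5443. V = [p*·11.4200 + (1−p*)·3.3700]/1.17 = 8.4116. B = V − Δ·S = -7.3727.
Each (Δ,B) replicates both successor values, so the strategy is self-financing and V0 is arbitrage-free.

(0,0): Delta=0.5443 Bond=-7.3727
V0=8.4116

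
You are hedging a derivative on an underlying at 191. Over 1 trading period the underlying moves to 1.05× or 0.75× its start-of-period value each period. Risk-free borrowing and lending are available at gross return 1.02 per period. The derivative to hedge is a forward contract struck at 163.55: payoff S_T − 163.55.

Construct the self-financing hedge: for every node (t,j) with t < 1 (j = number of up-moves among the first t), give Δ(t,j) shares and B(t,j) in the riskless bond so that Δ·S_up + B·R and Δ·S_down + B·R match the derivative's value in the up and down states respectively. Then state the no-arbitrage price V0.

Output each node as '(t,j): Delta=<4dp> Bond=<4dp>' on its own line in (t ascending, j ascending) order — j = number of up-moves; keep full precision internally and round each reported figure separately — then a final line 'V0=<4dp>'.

Risk-neutral probability p* = (R−d)/(u−d) = (1.02−0.75)/(1.05−0.75) = 0.9000.
Payoff layer (t=1): V(1,0)=-20.3000, V(1,1)=37.0000
(0,0): S=191.0000. Δ = (V_up−V_dn)/(S_up−S_dn) = (37.0000−-20.3000)/(200.5500−143.2500) = 1.0000. V = [p*·37.0000 + (1−p*)·-20.3000]/1.02 = 30.6569. B = V − Δ·S = -160.3431.
Check: Δ(0,0)·S0 + B(0,0) = 30.6569 = V0.

(0,0): Delta=1.0000 Bond=-160.3431
V0=30.6569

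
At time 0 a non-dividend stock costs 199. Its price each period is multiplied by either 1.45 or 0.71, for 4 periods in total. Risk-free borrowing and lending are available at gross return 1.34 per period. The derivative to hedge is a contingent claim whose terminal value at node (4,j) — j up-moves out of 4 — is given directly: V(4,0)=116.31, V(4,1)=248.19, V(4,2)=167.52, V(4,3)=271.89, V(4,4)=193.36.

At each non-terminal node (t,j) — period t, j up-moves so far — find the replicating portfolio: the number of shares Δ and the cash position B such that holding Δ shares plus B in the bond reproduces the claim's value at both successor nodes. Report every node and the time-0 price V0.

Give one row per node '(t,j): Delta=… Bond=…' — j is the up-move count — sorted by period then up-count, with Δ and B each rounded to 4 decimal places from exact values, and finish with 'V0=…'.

(0,0): Delta=-0.0532 Bond=78.8993
(1,0): Delta=0.3097 Bond=54.4532
(1,1): Delta=-0.0842 Bond=114.6773
(2,0): Delta=-0.4933 Bond=153.5261
(2,1): Delta=0.3784 Bond=58.9015
(2,2): Delta=-0.1238 Bond=170.2140
(3,0): Delta=2.5022 Bond=-7.6295
(3,1): Delta=-0.7494 Bond=242.9773
(3,2): Delta=0.4748 Bond=50.2845
(3,3): Delta=-0.1749 Bond=259.1316
V0=68.3167

The replicating-portfolio and risk-neutral prices coincide; use p* = (1.34−0.71)/(1.45−0.71) = 0.8514 for the latter.
Terminal payoffs: V(4,0)=116.3100, V(4,1)=248.1900, V(4,2)=167.5200, V(4,3)=271.8900, V(4,4)=193.3600
(3,0): S=71.2243. Δ = (V_up−V_dn)/(S_up−S_dn) = (248.1900−116.3100)/(103.2752−50.5692) = 2.5022. V = [p*·248.1900 + (1−p*)·116.3100]/1.34 = 170.5867. B = V − Δ·S = -7.6295.
(3,1): S=145.4581. Δ = (V_up−V_dn)/(S_up−S_dn) = (167.5200−248.1900)/(210.9142−103.2752) = -0.7494. V = [p*·167.5200 + (1−p*)·248.1900]/1.34 = 133.9638. B = V − Δ·S = 242.9773.
(3,2): S=297.0622. Δ = (V_up−V_dn)/(S_up−S_dn) = (271.8900−167.5200)/(430.7402−210.9142) = 0.4748. V = [p*·271.8900 + (1−p*)·167.5200]/1.34 = 191.3250. B = V − Δ·S = 50.2845.
(3,3): S=606.6764. Δ = (V_up−V_dn)/(S_up−S_dn) = (193.3600−271.8900)/(879.6807−430.7402) = -0.1749. V = [p*·193.3600 + (1−p*)·271.8900]/1.34 = 153.0100. B = V − Δ·S = 259.1316.
(2,0): S=100.3159. Δ = (V_up−V_dn)/(S_up−S_dn) = (133.9638−170.5867)/(145.4581−71.2243) = -0.4933. V = [p*·133.9638 + (1−p*)·170.5867]/1.34 = 104.0356. B = V − Δ·S = 153.5261.
(2,1): S=204.8705. Δ = (V_up−V_dn)/(S_up−S_dn) = (191.3250−133.9638)/(297.0622−145.4581) = 0.3784. V = [p*·191.3250 + (1−p*)·133.9638]/1.34 = 136.4167. B = V − Δ·S = 58.9015.
(2,2): S=418.3975. Δ = (V_up−V_dn)/(S_up−S_dn) = (153.0100−191.3250)/(606.6764−297.0622) = -0.1238. V = [p*·153.0100 + (1−p*)·191.3250]/1.34 = 118.4369. B = V − Δ·S = 170.2140.
(1,0): S=141.2900. Δ = (V_up−V_dn)/(S_up−S_dn) = (136.4167−104.0356)/(204.8705−100.3159) = 0.3097. V = [p*·136.4167 + (1−p*)·104.0356]/1.34 = 98.2114. B = V − Δ·S = 54.4532.
(1,1): S=288.5500. Δ = (V_up−V_dn)/(S_up−S_dn) = (118.4369−136.4167)/(418.3975−204.8705) = -0.0842. V = [p*·118.4369 + (1−p*)·136.4167]/1.34 = 90.3803. B = V − Δ·S = 114.6773.
(0,0): S=199.0000. Δ = (V_up−V_dn)/(S_up−S_dn) = (90.3803−98.2114)/(288.5500−141.2900) = -0.0532. V = [p*·90.3803 + (1−p*)·98.2114]/1.34 = 68.3167. B = V − Δ·S = 78.8993.
Root portfolio cost Δ·199+B reproduces V0=68.3167.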